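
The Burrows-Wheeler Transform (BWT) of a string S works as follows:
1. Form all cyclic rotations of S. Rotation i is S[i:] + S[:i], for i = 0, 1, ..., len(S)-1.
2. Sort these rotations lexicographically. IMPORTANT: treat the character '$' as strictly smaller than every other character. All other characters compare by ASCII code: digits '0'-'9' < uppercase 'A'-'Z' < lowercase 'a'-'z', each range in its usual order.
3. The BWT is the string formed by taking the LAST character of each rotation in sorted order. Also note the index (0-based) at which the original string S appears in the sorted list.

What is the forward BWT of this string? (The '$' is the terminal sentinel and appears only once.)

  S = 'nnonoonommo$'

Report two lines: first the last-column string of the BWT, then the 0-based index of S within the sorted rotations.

All 12 rotations (rotation i = S[i:]+S[:i]):
  rot[0] = nnonoonommo$
  rot[1] = nonoonommo$n
  rot[2] = onoonommo$nn
  rot[3] = noonommo$nno
  rot[4] = oonommo$nnon
  rot[5] = onommo$nnono
  rot[6] = nommo$nnonoo
  rot[7] = ommo$nnonoon
  rot[8] = mmo$nnonoono
  rot[9] = mo$nnonoonom
  rot[10] = o$nnonoonomm
  rot[11] = $nnonoonommo
Sorted (with $ < everything):
  sorted[0] = $nnonoonommo  (last char: 'o')
  sorted[1] = mmo$nnonoono  (last char: 'o')
  sorted[2] = mo$nnonoonom  (last char: 'm')
  sorted[3] = nnonoonommo$  (last char: '$')
  sorted[4] = nommo$nnonoo  (last char: 'o')
  sorted[5] = nonoonommo$n  (last char: 'n')
  sorted[6] = noonommo$nno  (last char: 'o')
  sorted[7] = o$nnonoonomm  (last char: 'm')
  sorted[8] = ommo$nnonoon  (last char: 'n')
  sorted[9] = onommo$nnono  (last char: 'o')
  sorted[10] = onoonommo$nn  (last char: 'n')
  sorted[11] = oonommo$nnon  (last char: 'n')
Last column: oom$onomnonn
Original string S is at sorted index 3

Answer: oom$onomnonn
3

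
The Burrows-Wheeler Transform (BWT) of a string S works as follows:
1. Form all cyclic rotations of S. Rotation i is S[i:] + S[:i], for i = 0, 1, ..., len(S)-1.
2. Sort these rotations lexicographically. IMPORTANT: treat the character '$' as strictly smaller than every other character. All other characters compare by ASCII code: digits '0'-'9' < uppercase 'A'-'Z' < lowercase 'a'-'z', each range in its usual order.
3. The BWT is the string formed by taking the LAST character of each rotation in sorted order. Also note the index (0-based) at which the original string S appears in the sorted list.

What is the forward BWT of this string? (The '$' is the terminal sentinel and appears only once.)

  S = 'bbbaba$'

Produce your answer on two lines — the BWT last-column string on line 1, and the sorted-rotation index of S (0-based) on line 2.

Answer: abbabb$
6

Derivation:
All 7 rotations (rotation i = S[i:]+S[:i]):
  rot[0] = bbbaba$
  rot[1] = bbaba$b
  rot[2] = baba$bb
  rot[3] = aba$bbb
  rot[4] = ba$bbba
  rot[5] = a$bbbab
  rot[6] = $bbbaba
Sorted (with $ < everything):
  sorted[0] = $bbbaba  (last char: 'a')
  sorted[1] = a$bbbab  (last char: 'b')
  sorted[2] = aba$bbb  (last char: 'b')
  sorted[3] = ba$bbba  (last char: 'a')
  sorted[4] = baba$bb  (last char: 'b')
  sorted[5] = bbaba$b  (last char: 'b')
  sorted[6] = bbbaba$  (last char: '$')
Last column: abbabb$
Original string S is at sorted index 6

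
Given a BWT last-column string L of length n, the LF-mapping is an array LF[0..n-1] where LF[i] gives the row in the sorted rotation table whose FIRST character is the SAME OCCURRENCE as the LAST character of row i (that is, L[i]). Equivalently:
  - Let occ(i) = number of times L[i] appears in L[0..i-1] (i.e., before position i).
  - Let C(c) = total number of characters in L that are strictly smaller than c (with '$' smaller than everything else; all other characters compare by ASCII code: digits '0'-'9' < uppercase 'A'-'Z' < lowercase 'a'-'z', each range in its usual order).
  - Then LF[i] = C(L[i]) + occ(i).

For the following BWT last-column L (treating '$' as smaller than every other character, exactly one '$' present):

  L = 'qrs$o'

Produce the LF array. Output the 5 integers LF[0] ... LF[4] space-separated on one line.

Char counts: '$':1, 'o':1, 'q':1, 'r':1, 's':1
C (first-col start): C('$')=0, C('o')=1, C('q')=2, C('r')=3, C('s')=4
L[0]='q': occ=0, LF[0]=C('q')+0=2+0=2
L[1]='r': occ=0, LF[1]=C('r')+0=3+0=3
L[2]='s': occ=0, LF[2]=C('s')+0=4+0=4
L[3]='$': occ=0, LF[3]=C('$')+0=0+0=0
L[4]='o': occ=0, LF[4]=C('o')+0=1+0=1

Answer: 2 3 4 0 1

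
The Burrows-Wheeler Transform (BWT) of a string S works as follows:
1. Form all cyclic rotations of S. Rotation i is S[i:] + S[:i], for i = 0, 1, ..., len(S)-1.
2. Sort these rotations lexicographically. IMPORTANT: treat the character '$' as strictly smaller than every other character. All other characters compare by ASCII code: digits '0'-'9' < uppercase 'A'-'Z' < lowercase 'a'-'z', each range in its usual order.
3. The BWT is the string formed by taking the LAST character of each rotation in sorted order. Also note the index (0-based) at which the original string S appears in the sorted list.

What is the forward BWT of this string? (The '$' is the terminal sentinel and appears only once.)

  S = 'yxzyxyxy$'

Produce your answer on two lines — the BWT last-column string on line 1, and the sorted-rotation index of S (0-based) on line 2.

Answer: yyyyxxz$x
7

Derivation:
All 9 rotations (rotation i = S[i:]+S[:i]):
  rot[0] = yxzyxyxy$
  rot[1] = xzyxyxy$y
  rot[2] = zyxyxy$yx
  rot[3] = yxyxy$yxz
  rot[4] = xyxy$yxzy
  rot[5] = yxy$yxzyx
  rot[6] = xy$yxzyxy
  rot[7] = y$yxzyxyx
  rot[8] = $yxzyxyxy
Sorted (with $ < everything):
  sorted[0] = $yxzyxyxy  (last char: 'y')
  sorted[1] = xy$yxzyxy  (last char: 'y')
  sorted[2] = xyxy$yxzy  (last char: 'y')
  sorted[3] = xzyxyxy$y  (last char: 'y')
  sorted[4] = y$yxzyxyx  (last char: 'x')
  sorted[5] = yxy$yxzyx  (last char: 'x')
  sorted[6] = yxyxy$yxz  (last char: 'z')
  sorted[7] = yxzyxyxy$  (last char: '$')
  sorted[8] = zyxyxy$yx  (last char: 'x')
Last column: yyyyxxz$x
Original string S is at sorted index 7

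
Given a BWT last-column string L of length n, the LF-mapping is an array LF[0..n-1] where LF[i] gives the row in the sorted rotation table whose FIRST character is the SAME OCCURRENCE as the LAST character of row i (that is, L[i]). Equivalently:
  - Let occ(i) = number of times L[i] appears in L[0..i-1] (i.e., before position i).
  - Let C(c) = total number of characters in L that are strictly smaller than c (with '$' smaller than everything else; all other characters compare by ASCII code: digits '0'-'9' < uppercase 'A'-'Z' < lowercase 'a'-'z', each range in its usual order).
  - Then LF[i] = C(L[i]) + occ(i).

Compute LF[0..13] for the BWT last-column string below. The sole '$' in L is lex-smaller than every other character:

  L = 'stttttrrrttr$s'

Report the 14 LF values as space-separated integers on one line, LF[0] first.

Answer: 5 7 8 9 10 11 1 2 3 12 13 4 0 6

Derivation:
Char counts: '$':1, 'r':4, 's':2, 't':7
C (first-col start): C('$')=0, C('r')=1, C('s')=5, C('t')=7
L[0]='s': occ=0, LF[0]=C('s')+0=5+0=5
L[1]='t': occ=0, LF[1]=C('t')+0=7+0=7
L[2]='t': occ=1, LF[2]=C('t')+1=7+1=8
L[3]='t': occ=2, LF[3]=C('t')+2=7+2=9
L[4]='t': occ=3, LF[4]=C('t')+3=7+3=10
L[5]='t': occ=4, LF[5]=C('t')+4=7+4=11
L[6]='r': occ=0, LF[6]=C('r')+0=1+0=1
L[7]='r': occ=1, LF[7]=C('r')+1=1+1=2
L[8]='r': occ=2, LF[8]=C('r')+2=1+2=3
L[9]='t': occ=5, LF[9]=C('t')+5=7+5=12
L[10]='t': occ=6, LF[10]=C('t')+6=7+6=13
L[11]='r': occ=3, LF[11]=C('r')+3=1+3=4
L[12]='$': occ=0, LF[12]=C('$')+0=0+0=0
L[13]='s': occ=1, LF[13]=C('s')+1=5+1=6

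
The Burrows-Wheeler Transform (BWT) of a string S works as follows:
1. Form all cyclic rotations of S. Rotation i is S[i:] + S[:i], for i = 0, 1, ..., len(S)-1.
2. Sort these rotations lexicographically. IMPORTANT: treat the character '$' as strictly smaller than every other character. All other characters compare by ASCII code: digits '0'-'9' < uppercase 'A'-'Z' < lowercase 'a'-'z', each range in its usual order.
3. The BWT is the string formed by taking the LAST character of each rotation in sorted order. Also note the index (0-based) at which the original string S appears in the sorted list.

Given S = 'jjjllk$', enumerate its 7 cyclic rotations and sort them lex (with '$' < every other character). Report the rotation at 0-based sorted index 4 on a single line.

All 7 rotations (rotation i = S[i:]+S[:i]):
  rot[0] = jjjllk$
  rot[1] = jjllk$j
  rot[2] = jllk$jj
  rot[3] = llk$jjj
  rot[4] = lk$jjjl
  rot[5] = k$jjjll
  rot[6] = $jjjllk
Sorted (with $ < everything):
  sorted[0] = $jjjllk
  sorted[1] = jjjllk$
  sorted[2] = jjllk$j
  sorted[3] = jllk$jj
  sorted[4] = k$jjjll
  sorted[5] = lk$jjjl
  sorted[6] = llk$jjj
sorted[4] = k$jjjll

Answer: k$jjjll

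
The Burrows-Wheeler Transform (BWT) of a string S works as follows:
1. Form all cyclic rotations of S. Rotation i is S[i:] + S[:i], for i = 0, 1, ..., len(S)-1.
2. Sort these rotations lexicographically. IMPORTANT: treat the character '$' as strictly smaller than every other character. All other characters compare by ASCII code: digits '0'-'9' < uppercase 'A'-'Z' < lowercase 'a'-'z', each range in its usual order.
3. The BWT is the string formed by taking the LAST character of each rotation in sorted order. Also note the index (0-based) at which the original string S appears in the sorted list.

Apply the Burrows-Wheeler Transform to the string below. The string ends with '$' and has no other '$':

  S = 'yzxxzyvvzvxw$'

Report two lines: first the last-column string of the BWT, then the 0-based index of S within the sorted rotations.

Answer: wyzvxvzxz$vyx
9

Derivation:
All 13 rotations (rotation i = S[i:]+S[:i]):
  rot[0] = yzxxzyvvzvxw$
  rot[1] = zxxzyvvzvxw$y
  rot[2] = xxzyvvzvxw$yz
  rot[3] = xzyvvzvxw$yzx
  rot[4] = zyvvzvxw$yzxx
  rot[5] = yvvzvxw$yzxxz
  rot[6] = vvzvxw$yzxxzy
  rot[7] = vzvxw$yzxxzyv
  rot[8] = zvxw$yzxxzyvv
  rot[9] = vxw$yzxxzyvvz
  rot[10] = xw$yzxxzyvvzv
  rot[11] = w$yzxxzyvvzvx
  rot[12] = $yzxxzyvvzvxw
Sorted (with $ < everything):
  sorted[0] = $yzxxzyvvzvxw  (last char: 'w')
  sorted[1] = vvzvxw$yzxxzy  (last char: 'y')
  sorted[2] = vxw$yzxxzyvvz  (last char: 'z')
  sorted[3] = vzvxw$yzxxzyv  (last char: 'v')
  sorted[4] = w$yzxxzyvvzvx  (last char: 'x')
  sorted[5] = xw$yzxxzyvvzv  (last char: 'v')
  sorted[6] = xxzyvvzvxw$yz  (last char: 'z')
  sorted[7] = xzyvvzvxw$yzx  (last char: 'x')
  sorted[8] = yvvzvxw$yzxxz  (last char: 'z')
  sorted[9] = yzxxzyvvzvxw$  (last char: '$')
  sorted[10] = zvxw$yzxxzyvv  (last char: 'v')
  sorted[11] = zxxzyvvzvxw$y  (last char: 'y')
  sorted[12] = zyvvzvxw$yzxx  (last char: 'x')
Last column: wyzvxvzxz$vyx
Original string S is at sorted index 9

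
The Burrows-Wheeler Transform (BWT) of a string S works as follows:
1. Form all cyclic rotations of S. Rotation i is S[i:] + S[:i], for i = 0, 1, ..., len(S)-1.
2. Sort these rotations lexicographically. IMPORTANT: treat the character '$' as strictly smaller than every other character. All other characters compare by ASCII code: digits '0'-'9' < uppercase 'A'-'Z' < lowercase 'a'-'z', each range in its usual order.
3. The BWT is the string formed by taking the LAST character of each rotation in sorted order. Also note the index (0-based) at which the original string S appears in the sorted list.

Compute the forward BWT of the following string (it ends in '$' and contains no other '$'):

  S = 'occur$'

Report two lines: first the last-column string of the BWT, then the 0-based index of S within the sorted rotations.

Answer: roc$uc
3

Derivation:
All 6 rotations (rotation i = S[i:]+S[:i]):
  rot[0] = occur$
  rot[1] = ccur$o
  rot[2] = cur$oc
  rot[3] = ur$occ
  rot[4] = r$occu
  rot[5] = $occur
Sorted (with $ < everything):
  sorted[0] = $occur  (last char: 'r')
  sorted[1] = ccur$o  (last char: 'o')
  sorted[2] = cur$oc  (last char: 'c')
  sorted[3] = occur$  (last char: '$')
  sorted[4] = r$occu  (last char: 'u')
  sorted[5] = ur$occ  (last char: 'c')
Last column: roc$uc
Original string S is at sorted index 3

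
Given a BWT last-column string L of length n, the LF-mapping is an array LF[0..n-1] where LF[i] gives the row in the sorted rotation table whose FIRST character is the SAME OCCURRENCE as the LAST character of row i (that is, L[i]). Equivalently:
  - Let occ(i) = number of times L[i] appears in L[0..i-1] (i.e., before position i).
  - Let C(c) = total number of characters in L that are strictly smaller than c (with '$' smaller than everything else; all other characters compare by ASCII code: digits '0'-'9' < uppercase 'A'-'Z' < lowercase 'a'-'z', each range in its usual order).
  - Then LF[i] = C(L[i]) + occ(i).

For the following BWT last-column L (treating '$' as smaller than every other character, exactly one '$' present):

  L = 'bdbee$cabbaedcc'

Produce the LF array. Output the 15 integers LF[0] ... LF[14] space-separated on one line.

Answer: 3 10 4 12 13 0 7 1 5 6 2 14 11 8 9

Derivation:
Char counts: '$':1, 'a':2, 'b':4, 'c':3, 'd':2, 'e':3
C (first-col start): C('$')=0, C('a')=1, C('b')=3, C('c')=7, C('d')=10, C('e')=12
L[0]='b': occ=0, LF[0]=C('b')+0=3+0=3
L[1]='d': occ=0, LF[1]=C('d')+0=10+0=10
L[2]='b': occ=1, LF[2]=C('b')+1=3+1=4
L[3]='e': occ=0, LF[3]=C('e')+0=12+0=12
L[4]='e': occ=1, LF[4]=C('e')+1=12+1=13
L[5]='$': occ=0, LF[5]=C('$')+0=0+0=0
L[6]='c': occ=0, LF[6]=C('c')+0=7+0=7
L[7]='a': occ=0, LF[7]=C('a')+0=1+0=1
L[8]='b': occ=2, LF[8]=C('b')+2=3+2=5
L[9]='b': occ=3, LF[9]=C('b')+3=3+3=6
L[10]='a': occ=1, LF[10]=C('a')+1=1+1=2
L[11]='e': occ=2, LF[11]=C('e')+2=12+2=14
L[12]='d': occ=1, LF[12]=C('d')+1=10+1=11
L[13]='c': occ=1, LF[13]=C('c')+1=7+1=8
L[14]='c': occ=2, LF[14]=C('c')+2=7+2=9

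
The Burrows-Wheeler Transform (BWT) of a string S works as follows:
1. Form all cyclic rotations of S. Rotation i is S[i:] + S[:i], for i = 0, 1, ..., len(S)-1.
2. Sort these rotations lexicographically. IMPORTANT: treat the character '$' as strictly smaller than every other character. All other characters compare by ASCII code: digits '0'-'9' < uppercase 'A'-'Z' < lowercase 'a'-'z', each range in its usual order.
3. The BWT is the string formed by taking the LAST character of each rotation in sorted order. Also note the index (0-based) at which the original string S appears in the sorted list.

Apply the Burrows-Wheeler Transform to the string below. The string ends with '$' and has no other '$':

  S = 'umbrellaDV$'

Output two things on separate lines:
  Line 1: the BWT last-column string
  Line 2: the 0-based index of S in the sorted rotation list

Answer: VaDlmrleub$
10

Derivation:
All 11 rotations (rotation i = S[i:]+S[:i]):
  rot[0] = umbrellaDV$
  rot[1] = mbrellaDV$u
  rot[2] = brellaDV$um
  rot[3] = rellaDV$umb
  rot[4] = ellaDV$umbr
  rot[5] = llaDV$umbre
  rot[6] = laDV$umbrel
  rot[7] = aDV$umbrell
  rot[8] = DV$umbrella
  rot[9] = V$umbrellaD
  rot[10] = $umbrellaDV
Sorted (with $ < everything):
  sorted[0] = $umbrellaDV  (last char: 'V')
  sorted[1] = DV$umbrella  (last char: 'a')
  sorted[2] = V$umbrellaD  (last char: 'D')
  sorted[3] = aDV$umbrell  (last char: 'l')
  sorted[4] = brellaDV$um  (last char: 'm')
  sorted[5] = ellaDV$umbr  (last char: 'r')
  sorted[6] = laDV$umbrel  (last char: 'l')
  sorted[7] = llaDV$umbre  (last char: 'e')
  sorted[8] = mbrellaDV$u  (last char: 'u')
  sorted[9] = rellaDV$umb  (last char: 'b')
  sorted[10] = umbrellaDV$  (last char: '$')
Last column: VaDlmrleub$
Original string S is at sorted index 10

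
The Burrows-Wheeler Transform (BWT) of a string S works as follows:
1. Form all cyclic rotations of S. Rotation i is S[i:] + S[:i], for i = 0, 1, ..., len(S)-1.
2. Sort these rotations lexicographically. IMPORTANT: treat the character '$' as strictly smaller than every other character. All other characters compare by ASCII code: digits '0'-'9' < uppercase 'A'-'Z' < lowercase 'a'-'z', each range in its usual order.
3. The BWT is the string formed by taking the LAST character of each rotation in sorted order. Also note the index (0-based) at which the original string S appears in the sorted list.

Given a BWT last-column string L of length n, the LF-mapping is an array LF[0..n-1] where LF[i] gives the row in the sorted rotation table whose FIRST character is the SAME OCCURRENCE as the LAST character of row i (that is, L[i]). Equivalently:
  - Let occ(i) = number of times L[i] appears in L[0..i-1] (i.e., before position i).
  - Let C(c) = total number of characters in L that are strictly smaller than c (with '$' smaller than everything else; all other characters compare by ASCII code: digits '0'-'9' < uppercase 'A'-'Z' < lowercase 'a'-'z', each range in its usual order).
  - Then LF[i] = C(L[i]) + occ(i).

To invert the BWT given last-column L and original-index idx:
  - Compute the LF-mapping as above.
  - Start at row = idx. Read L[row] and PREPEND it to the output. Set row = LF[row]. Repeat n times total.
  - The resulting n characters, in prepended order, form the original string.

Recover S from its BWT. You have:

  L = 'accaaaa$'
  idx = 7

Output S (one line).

Answer: caaaaca$

Derivation:
LF mapping: 1 6 7 2 3 4 5 0
Walk LF starting at row 7, prepending L[row]:
  step 1: row=7, L[7]='$', prepend. Next row=LF[7]=0
  step 2: row=0, L[0]='a', prepend. Next row=LF[0]=1
  step 3: row=1, L[1]='c', prepend. Next row=LF[1]=6
  step 4: row=6, L[6]='a', prepend. Next row=LF[6]=5
  step 5: row=5, L[5]='a', prepend. Next row=LF[5]=4
  step 6: row=4, L[4]='a', prepend. Next row=LF[4]=3
  step 7: row=3, L[3]='a', prepend. Next row=LF[3]=2
  step 8: row=2, L[2]='c', prepend. Next row=LF[2]=7
Reversed output: caaaaca$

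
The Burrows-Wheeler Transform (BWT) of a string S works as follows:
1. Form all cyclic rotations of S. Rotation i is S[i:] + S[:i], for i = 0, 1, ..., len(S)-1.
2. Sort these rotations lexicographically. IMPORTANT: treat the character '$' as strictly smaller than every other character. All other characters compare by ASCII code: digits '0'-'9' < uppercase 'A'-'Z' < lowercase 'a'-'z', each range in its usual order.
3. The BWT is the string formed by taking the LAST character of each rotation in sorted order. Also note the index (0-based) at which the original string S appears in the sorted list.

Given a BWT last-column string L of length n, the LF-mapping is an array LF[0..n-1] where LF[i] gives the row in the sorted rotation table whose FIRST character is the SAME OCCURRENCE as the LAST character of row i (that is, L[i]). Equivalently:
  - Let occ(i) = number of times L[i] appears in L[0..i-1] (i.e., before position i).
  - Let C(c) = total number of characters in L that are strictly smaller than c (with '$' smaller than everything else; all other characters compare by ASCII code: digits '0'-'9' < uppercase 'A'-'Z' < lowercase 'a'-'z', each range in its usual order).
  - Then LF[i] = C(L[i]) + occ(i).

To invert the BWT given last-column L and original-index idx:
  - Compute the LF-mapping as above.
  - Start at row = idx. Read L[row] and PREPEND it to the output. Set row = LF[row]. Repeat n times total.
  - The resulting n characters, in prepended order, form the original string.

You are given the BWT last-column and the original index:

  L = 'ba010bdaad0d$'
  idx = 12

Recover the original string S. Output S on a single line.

Answer: ddba0010daab$

Derivation:
LF mapping: 8 5 1 4 2 9 10 6 7 11 3 12 0
Walk LF starting at row 12, prepending L[row]:
  step 1: row=12, L[12]='$', prepend. Next row=LF[12]=0
  step 2: row=0, L[0]='b', prepend. Next row=LF[0]=8
  step 3: row=8, L[8]='a', prepend. Next row=LF[8]=7
  step 4: row=7, L[7]='a', prepend. Next row=LF[7]=6
  step 5: row=6, L[6]='d', prepend. Next row=LF[6]=10
  step 6: row=10, L[10]='0', prepend. Next row=LF[10]=3
  step 7: row=3, L[3]='1', prepend. Next row=LF[3]=4
  step 8: row=4, L[4]='0', prepend. Next row=LF[4]=2
  step 9: row=2, L[2]='0', prepend. Next row=LF[2]=1
  step 10: row=1, L[1]='a', prepend. Next row=LF[1]=5
  step 11: row=5, L[5]='b', prepend. Next row=LF[5]=9
  step 12: row=9, L[9]='d', prepend. Next row=LF[9]=11
  step 13: row=11, L[11]='d', prepend. Next row=LF[11]=12
Reversed output: ddba0010daab$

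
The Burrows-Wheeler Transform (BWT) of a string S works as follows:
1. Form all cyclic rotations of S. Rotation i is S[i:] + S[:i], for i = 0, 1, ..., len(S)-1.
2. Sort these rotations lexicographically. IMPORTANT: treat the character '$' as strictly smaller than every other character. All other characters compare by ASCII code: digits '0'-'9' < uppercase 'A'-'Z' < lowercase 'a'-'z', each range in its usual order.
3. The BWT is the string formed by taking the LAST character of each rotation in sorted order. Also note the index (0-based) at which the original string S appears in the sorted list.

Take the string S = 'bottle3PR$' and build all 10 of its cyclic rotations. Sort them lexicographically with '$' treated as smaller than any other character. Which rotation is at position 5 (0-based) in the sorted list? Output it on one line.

Answer: e3PR$bottl

Derivation:
All 10 rotations (rotation i = S[i:]+S[:i]):
  rot[0] = bottle3PR$
  rot[1] = ottle3PR$b
  rot[2] = ttle3PR$bo
  rot[3] = tle3PR$bot
  rot[4] = le3PR$bott
  rot[5] = e3PR$bottl
  rot[6] = 3PR$bottle
  rot[7] = PR$bottle3
  rot[8] = R$bottle3P
  rot[9] = $bottle3PR
Sorted (with $ < everything):
  sorted[0] = $bottle3PR
  sorted[1] = 3PR$bottle
  sorted[2] = PR$bottle3
  sorted[3] = R$bottle3P
  sorted[4] = bottle3PR$
  sorted[5] = e3PR$bottl
  sorted[6] = le3PR$bott
  sorted[7] = ottle3PR$b
  sorted[8] = tle3PR$bot
  sorted[9] = ttle3PR$bo
sorted[5] = e3PR$bottl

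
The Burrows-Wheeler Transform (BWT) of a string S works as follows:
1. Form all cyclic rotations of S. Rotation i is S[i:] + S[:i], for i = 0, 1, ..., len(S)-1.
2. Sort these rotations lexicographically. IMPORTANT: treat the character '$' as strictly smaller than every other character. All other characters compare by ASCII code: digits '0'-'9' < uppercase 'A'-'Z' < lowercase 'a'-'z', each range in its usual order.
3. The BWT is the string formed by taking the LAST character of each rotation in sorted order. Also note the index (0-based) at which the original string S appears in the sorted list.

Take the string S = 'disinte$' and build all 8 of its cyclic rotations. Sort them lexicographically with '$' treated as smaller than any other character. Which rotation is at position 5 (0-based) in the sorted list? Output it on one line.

Answer: nte$disi

Derivation:
All 8 rotations (rotation i = S[i:]+S[:i]):
  rot[0] = disinte$
  rot[1] = isinte$d
  rot[2] = sinte$di
  rot[3] = inte$dis
  rot[4] = nte$disi
  rot[5] = te$disin
  rot[6] = e$disint
  rot[7] = $disinte
Sorted (with $ < everything):
  sorted[0] = $disinte
  sorted[1] = disinte$
  sorted[2] = e$disint
  sorted[3] = inte$dis
  sorted[4] = isinte$d
  sorted[5] = nte$disi
  sorted[6] = sinte$di
  sorted[7] = te$disin
sorted[5] = nte$disi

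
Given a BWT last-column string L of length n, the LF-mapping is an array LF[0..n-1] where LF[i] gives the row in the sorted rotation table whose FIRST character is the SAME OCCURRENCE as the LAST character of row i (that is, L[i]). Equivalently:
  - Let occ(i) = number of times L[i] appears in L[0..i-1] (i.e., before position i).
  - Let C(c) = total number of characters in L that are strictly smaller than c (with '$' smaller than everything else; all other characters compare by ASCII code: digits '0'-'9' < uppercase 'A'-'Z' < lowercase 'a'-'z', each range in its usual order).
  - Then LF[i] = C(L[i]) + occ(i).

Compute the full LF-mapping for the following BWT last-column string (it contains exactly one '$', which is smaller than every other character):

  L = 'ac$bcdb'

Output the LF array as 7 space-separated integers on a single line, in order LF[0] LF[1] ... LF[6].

Answer: 1 4 0 2 5 6 3

Derivation:
Char counts: '$':1, 'a':1, 'b':2, 'c':2, 'd':1
C (first-col start): C('$')=0, C('a')=1, C('b')=2, C('c')=4, C('d')=6
L[0]='a': occ=0, LF[0]=C('a')+0=1+0=1
L[1]='c': occ=0, LF[1]=C('c')+0=4+0=4
L[2]='$': occ=0, LF[2]=C('$')+0=0+0=0
L[3]='b': occ=0, LF[3]=C('b')+0=2+0=2
L[4]='c': occ=1, LF[4]=C('c')+1=4+1=5
L[5]='d': occ=0, LF[5]=C('d')+0=6+0=6
L[6]='b': occ=1, LF[6]=C('b')+1=2+1=3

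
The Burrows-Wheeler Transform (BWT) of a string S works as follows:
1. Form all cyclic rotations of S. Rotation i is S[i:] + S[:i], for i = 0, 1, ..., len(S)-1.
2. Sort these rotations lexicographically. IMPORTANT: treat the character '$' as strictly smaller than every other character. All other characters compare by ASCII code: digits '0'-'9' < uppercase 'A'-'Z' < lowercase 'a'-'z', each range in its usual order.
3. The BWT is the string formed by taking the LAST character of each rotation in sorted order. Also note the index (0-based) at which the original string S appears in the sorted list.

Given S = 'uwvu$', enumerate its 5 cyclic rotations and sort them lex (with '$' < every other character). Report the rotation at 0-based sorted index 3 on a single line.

Answer: vu$uw

Derivation:
All 5 rotations (rotation i = S[i:]+S[:i]):
  rot[0] = uwvu$
  rot[1] = wvu$u
  rot[2] = vu$uw
  rot[3] = u$uwv
  rot[4] = $uwvu
Sorted (with $ < everything):
  sorted[0] = $uwvu
  sorted[1] = u$uwv
  sorted[2] = uwvu$
  sorted[3] = vu$uw
  sorted[4] = wvu$u
sorted[3] = vu$uw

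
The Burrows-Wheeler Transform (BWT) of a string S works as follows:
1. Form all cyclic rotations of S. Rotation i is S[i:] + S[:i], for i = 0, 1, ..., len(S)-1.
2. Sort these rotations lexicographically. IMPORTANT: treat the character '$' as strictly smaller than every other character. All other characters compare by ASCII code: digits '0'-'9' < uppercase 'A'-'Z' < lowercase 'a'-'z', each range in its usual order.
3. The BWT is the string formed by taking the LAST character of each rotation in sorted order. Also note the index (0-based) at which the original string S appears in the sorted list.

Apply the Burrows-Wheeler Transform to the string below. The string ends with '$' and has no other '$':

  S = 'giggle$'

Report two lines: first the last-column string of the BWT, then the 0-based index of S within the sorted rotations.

Answer: eli$ggg
3

Derivation:
All 7 rotations (rotation i = S[i:]+S[:i]):
  rot[0] = giggle$
  rot[1] = iggle$g
  rot[2] = ggle$gi
  rot[3] = gle$gig
  rot[4] = le$gigg
  rot[5] = e$giggl
  rot[6] = $giggle
Sorted (with $ < everything):
  sorted[0] = $giggle  (last char: 'e')
  sorted[1] = e$giggl  (last char: 'l')
  sorted[2] = ggle$gi  (last char: 'i')
  sorted[3] = giggle$  (last char: '$')
  sorted[4] = gle$gig  (last char: 'g')
  sorted[5] = iggle$g  (last char: 'g')
  sorted[6] = le$gigg  (last char: 'g')
Last column: eli$ggg
Original string S is at sorted index 3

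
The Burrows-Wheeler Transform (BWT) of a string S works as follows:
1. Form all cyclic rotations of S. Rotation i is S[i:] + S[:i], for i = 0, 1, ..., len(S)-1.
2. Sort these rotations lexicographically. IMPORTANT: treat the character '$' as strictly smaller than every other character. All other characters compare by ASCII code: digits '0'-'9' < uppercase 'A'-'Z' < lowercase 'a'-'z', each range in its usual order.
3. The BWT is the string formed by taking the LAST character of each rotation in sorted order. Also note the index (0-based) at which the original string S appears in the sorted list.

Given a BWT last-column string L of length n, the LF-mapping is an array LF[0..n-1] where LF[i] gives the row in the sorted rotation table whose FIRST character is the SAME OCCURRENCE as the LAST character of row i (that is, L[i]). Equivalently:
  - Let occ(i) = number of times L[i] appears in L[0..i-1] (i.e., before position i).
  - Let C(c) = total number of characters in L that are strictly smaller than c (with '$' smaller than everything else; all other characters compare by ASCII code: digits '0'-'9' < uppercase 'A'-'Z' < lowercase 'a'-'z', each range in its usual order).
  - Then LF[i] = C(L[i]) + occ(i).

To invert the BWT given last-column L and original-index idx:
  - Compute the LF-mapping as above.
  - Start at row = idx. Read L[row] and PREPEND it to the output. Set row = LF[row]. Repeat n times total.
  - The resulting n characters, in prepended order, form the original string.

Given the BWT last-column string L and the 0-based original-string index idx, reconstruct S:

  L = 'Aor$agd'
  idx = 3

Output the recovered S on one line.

LF mapping: 1 5 6 0 2 4 3
Walk LF starting at row 3, prepending L[row]:
  step 1: row=3, L[3]='$', prepend. Next row=LF[3]=0
  step 2: row=0, L[0]='A', prepend. Next row=LF[0]=1
  step 3: row=1, L[1]='o', prepend. Next row=LF[1]=5
  step 4: row=5, L[5]='g', prepend. Next row=LF[5]=4
  step 5: row=4, L[4]='a', prepend. Next row=LF[4]=2
  step 6: row=2, L[2]='r', prepend. Next row=LF[2]=6
  step 7: row=6, L[6]='d', prepend. Next row=LF[6]=3
Reversed output: dragoA$

Answer: dragoA$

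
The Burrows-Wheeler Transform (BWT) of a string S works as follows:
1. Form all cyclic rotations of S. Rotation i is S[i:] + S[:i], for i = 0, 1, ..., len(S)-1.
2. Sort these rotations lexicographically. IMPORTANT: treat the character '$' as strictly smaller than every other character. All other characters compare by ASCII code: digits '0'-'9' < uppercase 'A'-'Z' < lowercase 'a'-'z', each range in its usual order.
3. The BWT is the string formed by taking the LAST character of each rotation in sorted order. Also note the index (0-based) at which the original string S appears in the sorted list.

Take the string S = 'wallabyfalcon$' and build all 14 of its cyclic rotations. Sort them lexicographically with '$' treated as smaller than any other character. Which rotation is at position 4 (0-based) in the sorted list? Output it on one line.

All 14 rotations (rotation i = S[i:]+S[:i]):
  rot[0] = wallabyfalcon$
  rot[1] = allabyfalcon$w
  rot[2] = llabyfalcon$wa
  rot[3] = labyfalcon$wal
  rot[4] = abyfalcon$wall
  rot[5] = byfalcon$walla
  rot[6] = yfalcon$wallab
  rot[7] = falcon$wallaby
  rot[8] = alcon$wallabyf
  rot[9] = lcon$wallabyfa
  rot[10] = con$wallabyfal
  rot[11] = on$wallabyfalc
  rot[12] = n$wallabyfalco
  rot[13] = $wallabyfalcon
Sorted (with $ < everything):
  sorted[0] = $wallabyfalcon
  sorted[1] = abyfalcon$wall
  sorted[2] = alcon$wallabyf
  sorted[3] = allabyfalcon$w
  sorted[4] = byfalcon$walla
  sorted[5] = con$wallabyfal
  sorted[6] = falcon$wallaby
  sorted[7] = labyfalcon$wal
  sorted[8] = lcon$wallabyfa
  sorted[9] = llabyfalcon$wa
  sorted[10] = n$wallabyfalco
  sorted[11] = on$wallabyfalc
  sorted[12] = wallabyfalcon$
  sorted[13] = yfalcon$wallab
sorted[4] = byfalcon$walla

Answer: byfalcon$walla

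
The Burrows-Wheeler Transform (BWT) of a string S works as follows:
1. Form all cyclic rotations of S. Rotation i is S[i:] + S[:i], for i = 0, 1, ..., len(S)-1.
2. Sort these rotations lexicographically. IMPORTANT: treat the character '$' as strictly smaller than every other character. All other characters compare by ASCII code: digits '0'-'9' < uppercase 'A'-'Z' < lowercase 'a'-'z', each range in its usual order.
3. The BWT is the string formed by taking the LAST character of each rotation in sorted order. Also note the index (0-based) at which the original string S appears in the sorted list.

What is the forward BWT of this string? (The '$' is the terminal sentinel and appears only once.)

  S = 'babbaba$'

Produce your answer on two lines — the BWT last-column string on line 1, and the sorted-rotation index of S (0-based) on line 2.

All 8 rotations (rotation i = S[i:]+S[:i]):
  rot[0] = babbaba$
  rot[1] = abbaba$b
  rot[2] = bbaba$ba
  rot[3] = baba$bab
  rot[4] = aba$babb
  rot[5] = ba$babba
  rot[6] = a$babbab
  rot[7] = $babbaba
Sorted (with $ < everything):
  sorted[0] = $babbaba  (last char: 'a')
  sorted[1] = a$babbab  (last char: 'b')
  sorted[2] = aba$babb  (last char: 'b')
  sorted[3] = abbaba$b  (last char: 'b')
  sorted[4] = ba$babba  (last char: 'a')
  sorted[5] = baba$bab  (last char: 'b')
  sorted[6] = babbaba$  (last char: '$')
  sorted[7] = bbaba$ba  (last char: 'a')
Last column: abbbab$a
Original string S is at sorted index 6

Answer: abbbab$a
6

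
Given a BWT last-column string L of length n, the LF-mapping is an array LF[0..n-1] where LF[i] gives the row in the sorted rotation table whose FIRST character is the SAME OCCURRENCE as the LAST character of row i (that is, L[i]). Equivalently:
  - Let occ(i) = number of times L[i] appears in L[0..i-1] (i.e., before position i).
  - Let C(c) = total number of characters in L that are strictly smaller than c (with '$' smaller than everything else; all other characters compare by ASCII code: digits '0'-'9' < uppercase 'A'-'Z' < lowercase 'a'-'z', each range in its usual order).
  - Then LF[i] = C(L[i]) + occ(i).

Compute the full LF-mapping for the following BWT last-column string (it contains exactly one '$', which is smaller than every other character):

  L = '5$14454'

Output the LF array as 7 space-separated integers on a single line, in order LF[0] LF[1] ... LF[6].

Char counts: '$':1, '1':1, '4':3, '5':2
C (first-col start): C('$')=0, C('1')=1, C('4')=2, C('5')=5
L[0]='5': occ=0, LF[0]=C('5')+0=5+0=5
L[1]='$': occ=0, LF[1]=C('$')+0=0+0=0
L[2]='1': occ=0, LF[2]=C('1')+0=1+0=1
L[3]='4': occ=0, LF[3]=C('4')+0=2+0=2
L[4]='4': occ=1, LF[4]=C('4')+1=2+1=3
L[5]='5': occ=1, LF[5]=C('5')+1=5+1=6
L[6]='4': occ=2, LF[6]=C('4')+2=2+2=4

Answer: 5 0 1 2 3 6 4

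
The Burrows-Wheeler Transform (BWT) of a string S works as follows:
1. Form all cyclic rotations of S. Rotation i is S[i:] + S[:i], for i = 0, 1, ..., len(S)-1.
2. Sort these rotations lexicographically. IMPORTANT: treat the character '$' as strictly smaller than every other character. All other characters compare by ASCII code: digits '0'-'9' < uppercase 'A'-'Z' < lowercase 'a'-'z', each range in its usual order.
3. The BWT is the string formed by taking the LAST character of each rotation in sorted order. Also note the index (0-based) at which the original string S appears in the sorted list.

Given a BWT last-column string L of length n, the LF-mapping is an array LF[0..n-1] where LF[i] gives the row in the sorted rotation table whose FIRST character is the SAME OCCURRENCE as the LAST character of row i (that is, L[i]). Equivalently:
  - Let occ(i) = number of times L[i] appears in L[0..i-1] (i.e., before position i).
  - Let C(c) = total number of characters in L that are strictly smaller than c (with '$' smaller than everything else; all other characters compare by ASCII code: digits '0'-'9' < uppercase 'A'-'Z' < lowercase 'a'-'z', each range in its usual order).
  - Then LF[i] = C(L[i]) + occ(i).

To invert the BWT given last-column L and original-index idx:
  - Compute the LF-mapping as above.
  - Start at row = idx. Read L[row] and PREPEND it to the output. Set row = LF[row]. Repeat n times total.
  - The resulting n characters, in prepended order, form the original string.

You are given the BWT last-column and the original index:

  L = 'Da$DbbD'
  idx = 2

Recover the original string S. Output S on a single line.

Answer: DDbbaD$

Derivation:
LF mapping: 1 4 0 2 5 6 3
Walk LF starting at row 2, prepending L[row]:
  step 1: row=2, L[2]='$', prepend. Next row=LF[2]=0
  step 2: row=0, L[0]='D', prepend. Next row=LF[0]=1
  step 3: row=1, L[1]='a', prepend. Next row=LF[1]=4
  step 4: row=4, L[4]='b', prepend. Next row=LF[4]=5
  step 5: row=5, L[5]='b', prepend. Next row=LF[5]=6
  step 6: row=6, L[6]='D', prepend. Next row=LF[6]=3
  step 7: row=3, L[3]='D', prepend. Next row=LF[3]=2
Reversed output: DDbbaD$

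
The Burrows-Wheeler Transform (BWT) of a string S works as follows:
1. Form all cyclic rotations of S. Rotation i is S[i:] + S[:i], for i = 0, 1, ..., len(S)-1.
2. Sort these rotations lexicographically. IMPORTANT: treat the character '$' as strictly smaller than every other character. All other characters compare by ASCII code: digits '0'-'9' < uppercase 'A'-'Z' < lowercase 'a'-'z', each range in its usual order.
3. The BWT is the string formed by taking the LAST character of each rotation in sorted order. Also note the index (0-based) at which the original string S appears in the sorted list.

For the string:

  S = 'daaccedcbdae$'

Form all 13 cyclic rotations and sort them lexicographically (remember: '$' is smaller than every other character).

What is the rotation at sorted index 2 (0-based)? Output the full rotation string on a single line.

All 13 rotations (rotation i = S[i:]+S[:i]):
  rot[0] = daaccedcbdae$
  rot[1] = aaccedcbdae$d
  rot[2] = accedcbdae$da
  rot[3] = ccedcbdae$daa
  rot[4] = cedcbdae$daac
  rot[5] = edcbdae$daacc
  rot[6] = dcbdae$daacce
  rot[7] = cbdae$daacced
  rot[8] = bdae$daaccedc
  rot[9] = dae$daaccedcb
  rot[10] = ae$daaccedcbd
  rot[11] = e$daaccedcbda
  rot[12] = $daaccedcbdae
Sorted (with $ < everything):
  sorted[0] = $daaccedcbdae
  sorted[1] = aaccedcbdae$d
  sorted[2] = accedcbdae$da
  sorted[3] = ae$daaccedcbd
  sorted[4] = bdae$daaccedc
  sorted[5] = cbdae$daacced
  sorted[6] = ccedcbdae$daa
  sorted[7] = cedcbdae$daac
  sorted[8] = daaccedcbdae$
  sorted[9] = dae$daaccedcb
  sorted[10] = dcbdae$daacce
  sorted[11] = e$daaccedcbda
  sorted[12] = edcbdae$daacc
sorted[2] = accedcbdae$da

Answer: accedcbdae$da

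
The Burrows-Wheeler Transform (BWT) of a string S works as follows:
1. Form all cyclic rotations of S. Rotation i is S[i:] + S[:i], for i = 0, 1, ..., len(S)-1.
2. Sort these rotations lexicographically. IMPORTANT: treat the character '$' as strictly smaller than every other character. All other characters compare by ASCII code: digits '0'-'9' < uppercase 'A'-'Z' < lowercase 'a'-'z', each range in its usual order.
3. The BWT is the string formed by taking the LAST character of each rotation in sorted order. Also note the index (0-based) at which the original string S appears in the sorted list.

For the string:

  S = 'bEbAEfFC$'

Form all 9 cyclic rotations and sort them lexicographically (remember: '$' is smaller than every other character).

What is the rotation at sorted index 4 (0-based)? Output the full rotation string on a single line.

Answer: EfFC$bEbA

Derivation:
All 9 rotations (rotation i = S[i:]+S[:i]):
  rot[0] = bEbAEfFC$
  rot[1] = EbAEfFC$b
  rot[2] = bAEfFC$bE
  rot[3] = AEfFC$bEb
  rot[4] = EfFC$bEbA
  rot[5] = fFC$bEbAE
  rot[6] = FC$bEbAEf
  rot[7] = C$bEbAEfF
  rot[8] = $bEbAEfFC
Sorted (with $ < everything):
  sorted[0] = $bEbAEfFC
  sorted[1] = AEfFC$bEb
  sorted[2] = C$bEbAEfF
  sorted[3] = EbAEfFC$b
  sorted[4] = EfFC$bEbA
  sorted[5] = FC$bEbAEf
  sorted[6] = bAEfFC$bE
  sorted[7] = bEbAEfFC$
  sorted[8] = fFC$bEbAE
sorted[4] = EfFC$bEbA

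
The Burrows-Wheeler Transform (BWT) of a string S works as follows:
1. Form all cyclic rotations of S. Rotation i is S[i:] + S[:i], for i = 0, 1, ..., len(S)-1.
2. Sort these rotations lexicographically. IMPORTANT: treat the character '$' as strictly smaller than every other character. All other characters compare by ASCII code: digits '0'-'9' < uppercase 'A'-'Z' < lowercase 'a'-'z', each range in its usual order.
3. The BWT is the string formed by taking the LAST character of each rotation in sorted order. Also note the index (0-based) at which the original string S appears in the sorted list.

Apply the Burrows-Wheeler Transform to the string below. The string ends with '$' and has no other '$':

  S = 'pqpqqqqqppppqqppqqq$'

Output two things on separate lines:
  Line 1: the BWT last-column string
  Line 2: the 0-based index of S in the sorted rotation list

Answer: qqppq$ppqqqqpqqppqqp
5

Derivation:
All 20 rotations (rotation i = S[i:]+S[:i]):
  rot[0] = pqpqqqqqppppqqppqqq$
  rot[1] = qpqqqqqppppqqppqqq$p
  rot[2] = pqqqqqppppqqppqqq$pq
  rot[3] = qqqqqppppqqppqqq$pqp
  rot[4] = qqqqppppqqppqqq$pqpq
  rot[5] = qqqppppqqppqqq$pqpqq
  rot[6] = qqppppqqppqqq$pqpqqq
  rot[7] = qppppqqppqqq$pqpqqqq
  rot[8] = ppppqqppqqq$pqpqqqqq
  rot[9] = pppqqppqqq$pqpqqqqqp
  rot[10] = ppqqppqqq$pqpqqqqqpp
  rot[11] = pqqppqqq$pqpqqqqqppp
  rot[12] = qqppqqq$pqpqqqqqpppp
  rot[13] = qppqqq$pqpqqqqqppppq
  rot[14] = ppqqq$pqpqqqqqppppqq
  rot[15] = pqqq$pqpqqqqqppppqqp
  rot[16] = qqq$pqpqqqqqppppqqpp
  rot[17] = qq$pqpqqqqqppppqqppq
  rot[18] = q$pqpqqqqqppppqqppqq
  rot[19] = $pqpqqqqqppppqqppqqq
Sorted (with $ < everything):
  sorted[0] = $pqpqqqqqppppqqppqqq  (last char: 'q')
  sorted[1] = ppppqqppqqq$pqpqqqqq  (last char: 'q')
  sorted[2] = pppqqppqqq$pqpqqqqqp  (last char: 'p')
  sorted[3] = ppqqppqqq$pqpqqqqqpp  (last char: 'p')
  sorted[4] = ppqqq$pqpqqqqqppppqq  (last char: 'q')
  sorted[5] = pqpqqqqqppppqqppqqq$  (last char: '$')
  sorted[6] = pqqppqqq$pqpqqqqqppp  (last char: 'p')
  sorted[7] = pqqq$pqpqqqqqppppqqp  (last char: 'p')
  sorted[8] = pqqqqqppppqqppqqq$pq  (last char: 'q')
  sorted[9] = q$pqpqqqqqppppqqppqq  (last char: 'q')
  sorted[10] = qppppqqppqqq$pqpqqqq  (last char: 'q')
  sorted[11] = qppqqq$pqpqqqqqppppq  (last char: 'q')
  sorted[12] = qpqqqqqppppqqppqqq$p  (last char: 'p')
  sorted[13] = qq$pqpqqqqqppppqqppq  (last char: 'q')
  sorted[14] = qqppppqqppqqq$pqpqqq  (last char: 'q')
  sorted[15] = qqppqqq$pqpqqqqqpppp  (last char: 'p')
  sorted[16] = qqq$pqpqqqqqppppqqpp  (last char: 'p')
  sorted[17] = qqqppppqqppqqq$pqpqq  (last char: 'q')
  sorted[18] = qqqqppppqqppqqq$pqpq  (last char: 'q')
  sorted[19] = qqqqqppppqqppqqq$pqp  (last char: 'p')
Last column: qqppq$ppqqqqpqqppqqp
Original string S is at sorted index 5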